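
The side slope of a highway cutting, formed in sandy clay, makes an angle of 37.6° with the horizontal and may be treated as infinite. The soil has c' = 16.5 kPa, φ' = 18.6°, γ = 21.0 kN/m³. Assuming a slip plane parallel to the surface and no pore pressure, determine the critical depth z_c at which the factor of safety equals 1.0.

Setting FS = 1.00 in FS = [c' + γz cos²β tanφ'] / [γz sinβ cosβ] and solving for z:
z = c' / [γ cosβ (FS·sinβ − cosβ·tanφ')]
  = 16.5 / [21.0·cos37.6°·(1.00·sin37.6° − cos37.6°·tan18.6°)]
  = 16.5 / [21.0·0.7923·(1.00·0.6101 − 0.7923·0.3365)]
  = 16.5 / 5.7154 = 2.887 m

z_c = 2.89 m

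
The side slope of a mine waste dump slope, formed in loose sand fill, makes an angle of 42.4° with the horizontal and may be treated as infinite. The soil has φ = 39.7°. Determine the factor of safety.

For a dry cohesionless infinite slope the factor of safety is FS = tanφ / tanβ.
FS = tan39.7° / tan42.4° = 0.8302 / 0.9131 = 0.909

FS = 0.91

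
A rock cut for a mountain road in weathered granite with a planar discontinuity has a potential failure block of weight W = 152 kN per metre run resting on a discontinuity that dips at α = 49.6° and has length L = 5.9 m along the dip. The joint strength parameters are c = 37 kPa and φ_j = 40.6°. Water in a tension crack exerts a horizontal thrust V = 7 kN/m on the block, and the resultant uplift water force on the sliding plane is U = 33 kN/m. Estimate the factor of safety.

FS = 2.24

Resolving the block weight along and normal to the plane and applying the Mohr–Coulomb strength on the joint:
N' = W cosα − U − V sinα = 152·cos49.6° − 33 − 7·sin49.6° = 60.2 kN/m
Driving force T = W sinα + V cosα = 152·sin49.6° + 7·cos49.6° = 120.3 kN/m
Resisting force R = c·L + N'·tanφ_j = 37·5.9 + 60.2·tan40.6° = 218.3 + 51.6 = 269.9 kN/m
FS = R / T = 269.9 / 120.3 = 2.244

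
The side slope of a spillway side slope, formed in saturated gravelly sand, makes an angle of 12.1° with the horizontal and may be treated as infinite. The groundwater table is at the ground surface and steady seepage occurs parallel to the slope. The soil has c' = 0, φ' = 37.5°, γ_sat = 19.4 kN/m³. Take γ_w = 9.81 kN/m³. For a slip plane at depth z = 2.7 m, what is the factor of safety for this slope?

With seepage parallel to the slope and the water table at the surface, the effective normal stress on the slip plane uses the buoyant unit weight γ' = γ_sat − γ_w while the driving shear stress uses γ_sat:
FS = [c' + γ' z cos²β tanφ'] / [γ_sat z sinβ cosβ]
(For c' = 0 this reduces to FS = (γ'/γ_sat)·tanφ'/tanβ.)
γ' = 19.4 − 9.81 = 9.59 kN/m³
Numerator = 0.0 + 9.59·2.7·cos²12.1°·tan37.5° = 0.0 + 9.59·2.7·0.9561·0.7673 = 18.995 kPa
Denominator = 19.4·2.7·sin12.1°·cos12.1° = 19.4·2.7·0.2096·0.9778 = 10.736 kPa
FS = 18.995 / 10.736 = 1.769

FS = 1.77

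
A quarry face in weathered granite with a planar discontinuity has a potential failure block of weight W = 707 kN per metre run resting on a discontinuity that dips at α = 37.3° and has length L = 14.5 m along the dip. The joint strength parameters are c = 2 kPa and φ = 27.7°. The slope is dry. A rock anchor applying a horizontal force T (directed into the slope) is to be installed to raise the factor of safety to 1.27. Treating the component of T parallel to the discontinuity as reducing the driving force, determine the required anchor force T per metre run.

Resolving forces along and normal to the sliding plane, with the horizontal anchor force T adding T·sinα to the effective normal force and T·cosα acting up the plane against the driving force:
FS = [cL + (W cosα + T sinα) tanφ] / [W sinα − T cosα]
Without the anchor: N' = 562.4 kN/m, driving T_d = 428.4 kN/m, resisting R = 2·14.5 + 562.4·tan27.7° = 324.3 kN/m, FS = 0.76.
Setting FS = 1.27 and solving for T:
1.27·(428.4 − T cos37.3°) = 324.3 + T sin37.3°·tan27.7°
T·(sin37.3°·tan27.7° + 1.27·cos37.3°) = 1.27·428.4 − 324.3
T·(0.6060·0.5250 + 1.27·0.7955) = 544.1 − 324.3 = 219.8
T·1.3284 = 219.8
T = 165.5 kN/m

T = 165 kN/m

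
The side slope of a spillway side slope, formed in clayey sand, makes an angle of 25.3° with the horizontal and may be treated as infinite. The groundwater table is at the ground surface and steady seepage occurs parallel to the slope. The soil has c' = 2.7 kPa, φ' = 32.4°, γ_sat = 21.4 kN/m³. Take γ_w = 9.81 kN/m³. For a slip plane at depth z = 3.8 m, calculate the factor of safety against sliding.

FS = 0.81

With seepage parallel to the slope and the water table at the surface, the effective normal stress on the slip plane uses the buoyant unit weight γ' = γ_sat − γ_w while the driving shear stress uses γ_sat:
FS = [c' + γ' z cos²β tanφ'] / [γ_sat z sinβ cosβ]
γ' = 21.4 − 9.81 = 11.59 kN/m³
Numerator = 2.7 + 11.59·3.8·cos²25.3°·tan32.4° = 2.7 + 11.59·3.8·0.8174·0.6346 = 25.545 kPa
Denominator = 21.4·3.8·sin25.3°·cos25.3° = 21.4·3.8·0.4274·0.9041 = 31.419 kPa
FS = 25.545 / 31.419 = 0.813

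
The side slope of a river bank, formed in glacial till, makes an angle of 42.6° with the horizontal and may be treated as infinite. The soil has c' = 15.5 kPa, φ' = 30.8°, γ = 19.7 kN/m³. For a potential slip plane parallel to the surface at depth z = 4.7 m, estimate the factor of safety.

FS = 0.98

For an infinite slope with a slip plane parallel to the surface (no pore pressure): FS = [c' + γz cos²β tanφ'] / [γz sinβ cosβ].
γz = 19.7·4.7 = 92.59 kN/m²
Numerator = 15.5 + 92.59·cos²42.6°·tan30.8° = 15.5 + 92.59·0.5418·0.5961 = 45.407 kPa
Denominator = 92.59·sin42.6°·cos42.6° = 92.59·0.6769·0.7361 = 46.133 kPa
FS = 45.407 / 46.133 = 0.984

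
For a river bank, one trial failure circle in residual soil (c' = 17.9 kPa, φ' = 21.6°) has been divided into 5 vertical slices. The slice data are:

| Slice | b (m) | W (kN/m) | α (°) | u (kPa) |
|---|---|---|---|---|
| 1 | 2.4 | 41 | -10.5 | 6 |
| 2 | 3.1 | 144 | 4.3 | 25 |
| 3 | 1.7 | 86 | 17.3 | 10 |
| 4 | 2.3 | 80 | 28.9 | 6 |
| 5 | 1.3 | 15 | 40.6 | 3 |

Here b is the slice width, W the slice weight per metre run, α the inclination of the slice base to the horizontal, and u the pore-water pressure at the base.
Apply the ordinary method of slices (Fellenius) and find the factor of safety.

Ordinary method of slices: FS = Σ[c'·Δl_i + (W_i cosα_i − u_i·Δl_i)·tanφ'] / Σ W_i sinα_i, with Δl_i = b_i / cosα_i.
Slice 1: Δl = 2.4/cos(-10.5°) = 2.441 m; N'_1 = 41·cos(-10.5°) − 6·2.441 = 25.7; c'Δl = 43.69; W sinα = -7.5
Slice 2: Δl = 3.1/cos4.3° = 3.109 m; N'_2 = 144·cos4.3° − 25·3.109 = 65.9; c'Δl = 55.65; W sinα = 10.8
Slice 3: Δl = 1.7/cos17.3° = 1.781 m; N'_3 = 86·cos17.3° − 10·1.781 = 64.3; c'Δl = 31.87; W sinα = 25.6
Slice 4: Δl = 2.3/cos28.9° = 2.627 m; N'_4 = 80·cos28.9° − 6·2.627 = 54.3; c'Δl = 47.03; W sinα = 38.7
Slice 5: Δl = 1.3/cos40.6° = 1.712 m; N'_5 = 15·cos40.6° − 3·1.712 = 6.3; c'Δl = 30.65; W sinα = 9.8
Σc'Δl = 208.9 kN/m; ΣN' = 216.4 kN/m; ΣW sinα = 77.3 kN/m
Resisting = 208.9 + 216.4·tan21.6° = 208.9 + 85.7 = 294.6 kN/m
FS = 294.6 / 77.3 = 3.809

FS = 3.81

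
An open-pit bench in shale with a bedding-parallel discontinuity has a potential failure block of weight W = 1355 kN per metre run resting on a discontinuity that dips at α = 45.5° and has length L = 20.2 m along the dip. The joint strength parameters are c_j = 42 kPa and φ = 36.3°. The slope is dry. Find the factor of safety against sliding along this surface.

FS = 1.60

Resolving the block weight along and normal to the plane and applying the Mohr–Coulomb strength on the joint:
N' = W cosα = 1355·cos45.5° = 949.7 kN/m
Driving force T = W sinα = 1355·sin45.5° = 966.5 kN/m
Resisting force R = c_j·L + N'·tanφ = 42·20.2 + 949.7·tan36.3° = 848.4 + 697.6 = 1546.0 kN/m
FS = R / T = 1546.0 / 966.5 = 1.600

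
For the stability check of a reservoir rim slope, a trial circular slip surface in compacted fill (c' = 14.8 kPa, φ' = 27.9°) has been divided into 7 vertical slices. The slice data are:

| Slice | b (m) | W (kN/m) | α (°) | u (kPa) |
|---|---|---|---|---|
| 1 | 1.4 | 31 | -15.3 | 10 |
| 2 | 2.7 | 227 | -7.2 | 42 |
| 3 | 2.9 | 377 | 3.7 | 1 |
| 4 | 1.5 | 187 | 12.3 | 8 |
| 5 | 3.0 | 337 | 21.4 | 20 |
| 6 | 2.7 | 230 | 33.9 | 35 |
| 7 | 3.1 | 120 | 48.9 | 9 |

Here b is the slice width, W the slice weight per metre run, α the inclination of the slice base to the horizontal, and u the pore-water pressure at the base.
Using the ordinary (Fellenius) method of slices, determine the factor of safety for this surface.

FS = 2.28

Ordinary method of slices: FS = Σ[c'·Δl_i + (W_i cosα_i − u_i·Δl_i)·tanφ'] / Σ W_i sinα_i, with Δl_i = b_i / cosα_i.
Slice 1: Δl = 1.4/cos(-15.3°) = 1.451 m; N'_1 = 31·cos(-15.3°) − 10·1.451 = 15.4; c'Δl = 21.48; W sinα = -8.2
Slice 2: Δl = 2.7/cos(-7.2°) = 2.721 m; N'_2 = 227·cos(-7.2°) − 42·2.721 = 110.9; c'Δl = 40.28; W sinα = -28.5
Slice 3: Δl = 2.9/cos3.7° = 2.906 m; N'_3 = 377·cos3.7° − 1·2.906 = 373.3; c'Δl = 43.01; W sinα = 24.3
Slice 4: Δl = 1.5/cos12.3° = 1.535 m; N'_4 = 187·cos12.3° − 8·1.535 = 170.4; c'Δl = 22.72; W sinα = 39.8
Slice 5: Δl = 3.0/cos21.4° = 3.222 m; N'_5 = 337·cos21.4° − 20·3.222 = 249.3; c'Δl = 47.69; W sinα = 123.0
Slice 6: Δl = 2.7/cos33.9° = 3.253 m; N'_6 = 230·cos33.9° − 35·3.253 = 77.0; c'Δl = 48.14; W sinα = 128.3
Slice 7: Δl = 3.1/cos48.9° = 4.716 m; N'_7 = 120·cos48.9° − 9·4.716 = 36.4; c'Δl = 69.79; W sinα = 90.4
Σc'Δl = 293.1 kN/m; ΣN' = 1032.8 kN/m; ΣW sinα = 369.2 kN/m
Resisting = 293.1 + 1032.8·tan27.9° = 293.1 + 546.9 = 840.0 kN/m
FS = 840.0 / 369.2 = 2.275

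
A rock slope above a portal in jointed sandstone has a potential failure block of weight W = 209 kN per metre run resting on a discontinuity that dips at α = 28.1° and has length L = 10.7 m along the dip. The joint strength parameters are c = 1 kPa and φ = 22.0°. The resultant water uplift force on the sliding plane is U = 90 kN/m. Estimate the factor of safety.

Resolving the block weight along and normal to the plane and applying the Mohr–Coulomb strength on the joint:
N' = W cosα − U = 209·cos28.1° − 90 = 94.4 kN/m
Driving force T = W sinα = 209·sin28.1° = 98.4 kN/m
Resisting force R = c·L + N'·tanφ = 1·10.7 + 94.4·tan22.0° = 10.7 + 38.1 = 48.8 kN/m
FS = R / T = 48.8 / 98.4 = 0.496

FS = 0.50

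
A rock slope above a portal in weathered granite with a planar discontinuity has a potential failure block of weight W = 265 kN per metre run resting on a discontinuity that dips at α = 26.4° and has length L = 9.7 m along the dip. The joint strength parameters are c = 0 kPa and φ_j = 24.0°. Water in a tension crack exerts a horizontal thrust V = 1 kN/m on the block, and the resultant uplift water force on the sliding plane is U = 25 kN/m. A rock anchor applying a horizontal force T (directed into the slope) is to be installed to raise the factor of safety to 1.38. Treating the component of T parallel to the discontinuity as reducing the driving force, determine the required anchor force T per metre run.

Resolving forces along and normal to the sliding plane, with the horizontal anchor force T adding T·sinα to the effective normal force and T·cosα acting up the plane against the driving force:
FS = [cL + (W cosα − U − V sinα + T sinα) tanφ_j] / [W sinα + V cosα − T cosα]
Without the anchor: N' = 211.9 kN/m, driving T_d = 118.7 kN/m, resisting R = 0·9.7 + 211.9·tan24.0° = 94.4 kN/m, FS = 0.79.
Setting FS = 1.38 and solving for T:
1.38·(118.7 − T cos26.4°) = 94.4 + T sin26.4°·tan24.0°
T·(sin26.4°·tan24.0° + 1.38·cos26.4°) = 1.38·118.7 − 94.4
T·(0.4446·0.4452 + 1.38·0.8957) = 163.8 − 94.4 = 69.5
T·1.4340 = 69.5
T = 48.5 kN/m

T = 48 kN/m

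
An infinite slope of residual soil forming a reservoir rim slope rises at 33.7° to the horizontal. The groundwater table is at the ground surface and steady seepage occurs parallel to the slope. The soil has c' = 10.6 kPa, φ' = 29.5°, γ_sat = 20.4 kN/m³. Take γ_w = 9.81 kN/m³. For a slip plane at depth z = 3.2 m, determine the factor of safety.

FS = 0.79

With seepage parallel to the slope and the water table at the surface, the effective normal stress on the slip plane uses the buoyant unit weight γ' = γ_sat − γ_w while the driving shear stress uses γ_sat:
FS = [c' + γ' z cos²β tanφ'] / [γ_sat z sinβ cosβ]
γ' = 20.4 − 9.81 = 10.59 kN/m³
Numerator = 10.6 + 10.59·3.2·cos²33.7°·tan29.5° = 10.6 + 10.59·3.2·0.6921·0.5658 = 23.870 kPa
Denominator = 20.4·3.2·sin33.7°·cos33.7° = 20.4·3.2·0.5548·0.8320 = 30.134 kPa
FS = 23.870 / 30.134 = 0.792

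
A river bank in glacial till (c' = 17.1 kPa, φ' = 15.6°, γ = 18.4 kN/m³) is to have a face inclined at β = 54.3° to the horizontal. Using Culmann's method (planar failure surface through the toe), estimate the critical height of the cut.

Culmann's analysis gives the critical failure plane at α_cr = (β + φ')/2 = (54.3 + 15.6)/2 = 34.9°, and the critical height
H_c = (4c'/γ) · sinβ cosφ' / [1 − cos(β − φ')]
    = (4·17.1/18.4) · sin54.3°·cos15.6° / [1 − cos(38.7°)]
    = 3.717 · 0.8121·0.9632 / [1 − 0.7804]
    = 3.717 · 0.7822 / 0.2196
    = 13.24 m

H_c = 13.24 m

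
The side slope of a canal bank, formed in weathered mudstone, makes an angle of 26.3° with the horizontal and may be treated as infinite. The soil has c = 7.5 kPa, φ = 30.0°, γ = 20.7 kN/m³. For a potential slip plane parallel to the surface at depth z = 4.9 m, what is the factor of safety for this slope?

FS = 1.35

For an infinite slope with a slip plane parallel to the surface (no pore pressure): FS = [c + γz cos²β tanφ] / [γz sinβ cosβ].
γz = 20.7·4.9 = 101.43 kN/m²
Numerator = 7.5 + 101.43·cos²26.3°·tan30.0° = 7.5 + 101.43·0.8037·0.5774 = 54.564 kPa
Denominator = 101.43·sin26.3°·cos26.3° = 101.43·0.4431·0.8965 = 40.289 kPa
FS = 54.564 / 40.289 = 1.354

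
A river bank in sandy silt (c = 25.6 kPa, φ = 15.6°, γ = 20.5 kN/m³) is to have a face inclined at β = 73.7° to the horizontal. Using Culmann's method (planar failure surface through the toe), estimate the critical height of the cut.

H_c = 9.79 m

Culmann's analysis gives the critical failure plane at α_cr = (β + φ)/2 = (73.7 + 15.6)/2 = 44.6°, and the critical height
H_c = (4c/γ) · sinβ cosφ / [1 − cos(β − φ)]
    = (4·25.6/20.5) · sin73.7°·cos15.6° / [1 − cos(58.1°)]
    = 4.995 · 0.9598·0.9632 / [1 − 0.5284]
    = 4.995 · 0.9244 / 0.4716
    = 9.79 m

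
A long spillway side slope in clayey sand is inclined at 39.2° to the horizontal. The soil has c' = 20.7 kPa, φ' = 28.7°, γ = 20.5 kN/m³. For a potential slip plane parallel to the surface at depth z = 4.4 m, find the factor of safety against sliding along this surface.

For an infinite slope with a slip plane parallel to the surface (no pore pressure): FS = [c' + γz cos²β tanφ'] / [γz sinβ cosβ].
γz = 20.5·4.4 = 90.20 kN/m²
Numerator = 20.7 + 90.20·cos²39.2°·tan28.7° = 20.7 + 90.20·0.6005·0.5475 = 50.356 kPa
Denominator = 90.20·sin39.2°·cos39.2° = 90.20·0.6320·0.7749 = 44.179 kPa
FS = 50.356 / 44.179 = 1.140

FS = 1.14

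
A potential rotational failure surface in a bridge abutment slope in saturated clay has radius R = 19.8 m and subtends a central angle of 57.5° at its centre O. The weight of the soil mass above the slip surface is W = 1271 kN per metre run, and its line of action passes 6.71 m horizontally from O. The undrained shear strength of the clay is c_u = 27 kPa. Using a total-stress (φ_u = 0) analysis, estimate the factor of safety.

Taking moments about the centre O, the resisting moment is provided by the undrained shear strength acting along the arc:
Arc length L_a = R·θ = 19.8·(57.5°·π/180) = 19.8·1.0036 = 19.87 m
M_R = c_u·L_a·R = 27·19.87·19.8 = 10622.8 kN·m/m
M_D = W·d = 1271·6.71 = 8528.4 kN·m/m
FS = M_R / M_D = 10622.8 / 8528.4 = 1.246

FS = 1.25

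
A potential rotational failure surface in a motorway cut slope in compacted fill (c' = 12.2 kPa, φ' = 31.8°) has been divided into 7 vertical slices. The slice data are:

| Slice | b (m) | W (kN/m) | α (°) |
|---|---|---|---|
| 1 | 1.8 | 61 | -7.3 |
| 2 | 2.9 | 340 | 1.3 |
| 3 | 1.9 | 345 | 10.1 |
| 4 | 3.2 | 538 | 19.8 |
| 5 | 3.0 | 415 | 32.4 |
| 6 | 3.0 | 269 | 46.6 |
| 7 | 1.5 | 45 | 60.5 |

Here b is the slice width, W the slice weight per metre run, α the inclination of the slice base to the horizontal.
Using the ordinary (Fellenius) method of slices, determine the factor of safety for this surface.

Ordinary method of slices: FS = Σ[c'·Δl_i + (W_i cosα_i)·tanφ'] / Σ W_i sinα_i, with Δl_i = b_i / cosα_i.
Slice 1: Δl = 1.8/cos(-7.3°) = 1.815 m; N'_1 = 61·cos(-7.3°) = 60.5; c'Δl = 22.14; W sinα = -7.8
Slice 2: Δl = 2.9/cos1.3° = 2.901 m; N'_2 = 340·cos1.3° = 339.9; c'Δl = 35.39; W sinα = 7.7
Slice 3: Δl = 1.9/cos10.1° = 1.930 m; N'_3 = 345·cos10.1° = 339.7; c'Δl = 23.54; W sinα = 60.5
Slice 4: Δl = 3.2/cos19.8° = 3.401 m; N'_4 = 538·cos19.8° = 506.2; c'Δl = 41.49; W sinα = 182.2
Slice 5: Δl = 3.0/cos32.4° = 3.553 m; N'_5 = 415·cos32.4° = 350.4; c'Δl = 43.35; W sinα = 222.4
Slice 6: Δl = 3.0/cos46.6° = 4.366 m; N'_6 = 269·cos46.6° = 184.8; c'Δl = 53.27; W sinα = 195.4
Slice 7: Δl = 1.5/cos60.5° = 3.046 m; N'_7 = 45·cos60.5° = 22.2; c'Δl = 37.16; W sinα = 39.2
Σc'Δl = 256.3 kN/m; ΣN' = 1803.6 kN/m; ΣW sinα = 699.7 kN/m
Resisting = 256.3 + 1803.6·tan31.8° = 256.3 + 1118.3 = 1374.7 kN/m
FS = 1374.7 / 699.7 = 1.965

FS = 1.96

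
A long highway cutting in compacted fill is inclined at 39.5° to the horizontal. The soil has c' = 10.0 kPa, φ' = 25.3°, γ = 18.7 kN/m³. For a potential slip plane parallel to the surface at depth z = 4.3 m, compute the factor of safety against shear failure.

For an infinite slope with a slip plane parallel to the surface (no pore pressure): FS = [c' + γz cos²β tanφ'] / [γz sinβ cosβ].
γz = 18.7·4.3 = 80.41 kN/m²
Numerator = 10.0 + 80.41·cos²39.5°·tan25.3° = 10.0 + 80.41·0.5954·0.4727 = 32.631 kPa
Denominator = 80.41·sin39.5°·cos39.5° = 80.41·0.6361·0.7716 = 39.466 kPa
FS = 32.631 / 39.466 = 0.827

FS = 0.83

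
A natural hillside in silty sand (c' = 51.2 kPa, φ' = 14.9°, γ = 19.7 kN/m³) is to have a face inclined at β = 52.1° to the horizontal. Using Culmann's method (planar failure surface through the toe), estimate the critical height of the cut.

H_c = 38.96 m

Culmann's analysis gives the critical failure plane at α_cr = (β + φ')/2 = (52.1 + 14.9)/2 = 33.5°, and the critical height
H_c = (4c'/γ) · sinβ cosφ' / [1 − cos(β − φ')]
    = (4·51.2/19.7) · sin52.1°·cos14.9° / [1 − cos(37.2°)]
    = 10.396 · 0.7891·0.9664 / [1 − 0.7965]
    = 10.396 · 0.7626 / 0.2035
    = 38.96 m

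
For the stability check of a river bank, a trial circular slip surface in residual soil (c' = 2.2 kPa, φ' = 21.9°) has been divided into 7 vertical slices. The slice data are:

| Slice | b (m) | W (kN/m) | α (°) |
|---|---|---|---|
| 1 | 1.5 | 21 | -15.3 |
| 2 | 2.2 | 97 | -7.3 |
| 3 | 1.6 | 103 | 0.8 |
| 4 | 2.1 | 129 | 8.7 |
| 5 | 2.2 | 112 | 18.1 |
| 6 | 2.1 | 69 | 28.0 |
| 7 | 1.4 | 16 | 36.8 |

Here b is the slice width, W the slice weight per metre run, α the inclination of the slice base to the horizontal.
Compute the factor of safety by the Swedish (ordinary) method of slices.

Ordinary method of slices: FS = Σ[c'·Δl_i + (W_i cosα_i)·tanφ'] / Σ W_i sinα_i, with Δl_i = b_i / cosα_i.
Slice 1: Δl = 1.5/cos(-15.3°) = 1.555 m; N'_1 = 21·cos(-15.3°) = 20.3; c'Δl = 3.42; W sinα = -5.5
Slice 2: Δl = 2.2/cos(-7.3°) = 2.218 m; N'_2 = 97·cos(-7.3°) = 96.2; c'Δl = 4.88; W sinα = -12.3
Slice 3: Δl = 1.6/cos0.8° = 1.600 m; N'_3 = 103·cos0.8° = 103.0; c'Δl = 3.52; W sinα = 1.4
Slice 4: Δl = 2.1/cos8.7° = 2.124 m; N'_4 = 129·cos8.7° = 127.5; c'Δl = 4.67; W sinα = 19.5
Slice 5: Δl = 2.2/cos18.1° = 2.315 m; N'_5 = 112·cos18.1° = 106.5; c'Δl = 5.09; W sinα = 34.8
Slice 6: Δl = 2.1/cos28.0° = 2.378 m; N'_6 = 69·cos28.0° = 60.9; c'Δl = 5.23; W sinα = 32.4
Slice 7: Δl = 1.4/cos36.8° = 1.748 m; N'_7 = 16·cos36.8° = 12.8; c'Δl = 3.85; W sinα = 9.6
Σc'Δl = 30.7 kN/m; ΣN' = 527.2 kN/m; ΣW sinα = 79.9 kN/m
Resisting = 30.7 + 527.2·tan21.9° = 30.7 + 211.9 = 242.6 kN/m
FS = 242.6 / 79.9 = 3.038

FS = 3.04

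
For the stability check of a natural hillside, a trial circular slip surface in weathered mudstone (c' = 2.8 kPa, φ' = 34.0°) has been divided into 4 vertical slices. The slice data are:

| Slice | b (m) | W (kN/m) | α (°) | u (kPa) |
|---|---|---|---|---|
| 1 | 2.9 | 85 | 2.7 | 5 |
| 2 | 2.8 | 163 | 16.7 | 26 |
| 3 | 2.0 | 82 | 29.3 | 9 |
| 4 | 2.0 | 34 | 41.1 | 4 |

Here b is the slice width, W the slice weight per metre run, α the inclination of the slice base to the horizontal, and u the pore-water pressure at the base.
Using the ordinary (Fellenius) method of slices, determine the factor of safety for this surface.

Ordinary method of slices: FS = Σ[c'·Δl_i + (W_i cosα_i − u_i·Δl_i)·tanφ'] / Σ W_i sinα_i, with Δl_i = b_i / cosα_i.
Slice 1: Δl = 2.9/cos2.7° = 2.903 m; N'_1 = 85·cos2.7° − 5·2.903 = 70.4; c'Δl = 8.13; W sinα = 4.0
Slice 2: Δl = 2.8/cos16.7° = 2.923 m; N'_2 = 163·cos16.7° − 26·2.923 = 80.1; c'Δl = 8.19; W sinα = 46.8
Slice 3: Δl = 2.0/cos29.3° = 2.293 m; N'_3 = 82·cos29.3° − 9·2.293 = 50.9; c'Δl = 6.42; W sinα = 40.1
Slice 4: Δl = 2.0/cos41.1° = 2.654 m; N'_4 = 34·cos41.1° − 4·2.654 = 15.0; c'Δl = 7.43; W sinα = 22.4
Σc'Δl = 30.2 kN/m; ΣN' = 216.4 kN/m; ΣW sinα = 113.3 kN/m
Resisting = 30.2 + 216.4·tan34.0° = 30.2 + 146.0 = 176.1 kN/m
FS = 176.1 / 113.3 = 1.554

FS = 1.55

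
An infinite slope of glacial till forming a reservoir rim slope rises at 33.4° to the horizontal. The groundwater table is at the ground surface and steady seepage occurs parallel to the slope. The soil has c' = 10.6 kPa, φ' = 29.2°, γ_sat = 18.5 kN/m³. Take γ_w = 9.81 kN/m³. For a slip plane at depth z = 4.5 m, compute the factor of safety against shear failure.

With seepage parallel to the slope and the water table at the surface, the effective normal stress on the slip plane uses the buoyant unit weight γ' = γ_sat − γ_w while the driving shear stress uses γ_sat:
FS = [c' + γ' z cos²β tanφ'] / [γ_sat z sinβ cosβ]
γ' = 18.5 − 9.81 = 8.69 kN/m³
Numerator = 10.6 + 8.69·4.5·cos²33.4°·tan29.2° = 10.6 + 8.69·4.5·0.6970·0.5589 = 25.832 kPa
Denominator = 18.5·4.5·sin33.4°·cos33.4° = 18.5·4.5·0.5505·0.8348 = 38.259 kPa
FS = 25.832 / 38.259 = 0.675

FS = 0.68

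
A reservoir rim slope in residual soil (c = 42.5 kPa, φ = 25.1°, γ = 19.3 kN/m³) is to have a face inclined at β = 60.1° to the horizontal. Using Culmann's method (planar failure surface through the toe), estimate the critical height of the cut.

Culmann's analysis gives the critical failure plane at α_cr = (β + φ)/2 = (60.1 + 25.1)/2 = 42.6°, and the critical height
H_c = (4c/γ) · sinβ cosφ / [1 − cos(β − φ)]
    = (4·42.5/19.3) · sin60.1°·cos25.1° / [1 − cos(35.0°)]
    = 8.808 · 0.8669·0.9056 / [1 − 0.8192]
    = 8.808 · 0.7850 / 0.1808
    = 38.24 m

H_c = 38.24 m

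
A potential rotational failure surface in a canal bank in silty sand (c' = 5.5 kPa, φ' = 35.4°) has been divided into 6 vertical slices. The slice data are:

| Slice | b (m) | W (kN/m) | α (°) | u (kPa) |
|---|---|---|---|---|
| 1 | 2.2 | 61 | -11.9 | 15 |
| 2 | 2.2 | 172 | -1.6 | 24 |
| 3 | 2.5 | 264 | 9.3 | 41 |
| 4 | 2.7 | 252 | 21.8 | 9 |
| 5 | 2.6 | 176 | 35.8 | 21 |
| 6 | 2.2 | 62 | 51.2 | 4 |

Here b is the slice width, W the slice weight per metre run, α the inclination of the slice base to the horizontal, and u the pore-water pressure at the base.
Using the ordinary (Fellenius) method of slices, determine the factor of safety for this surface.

FS = 1.94

Ordinary method of slices: FS = Σ[c'·Δl_i + (W_i cosα_i − u_i·Δl_i)·tanφ'] / Σ W_i sinα_i, with Δl_i = b_i / cosα_i.
Slice 1: Δl = 2.2/cos(-11.9°) = 2.248 m; N'_1 = 61·cos(-11.9°) − 15·2.248 = 26.0; c'Δl = 12.37; W sinα = -12.6
Slice 2: Δl = 2.2/cos(-1.6°) = 2.201 m; N'_2 = 172·cos(-1.6°) − 24·2.201 = 119.1; c'Δl = 12.10; W sinα = -4.8
Slice 3: Δl = 2.5/cos9.3° = 2.533 m; N'_3 = 264·cos9.3° − 41·2.533 = 156.7; c'Δl = 13.93; W sinα = 42.7
Slice 4: Δl = 2.7/cos21.8° = 2.908 m; N'_4 = 252·cos21.8° − 9·2.908 = 207.8; c'Δl = 15.99; W sinα = 93.6
Slice 5: Δl = 2.6/cos35.8° = 3.206 m; N'_5 = 176·cos35.8° − 21·3.206 = 75.4; c'Δl = 17.63; W sinα = 103.0
Slice 6: Δl = 2.2/cos51.2° = 3.511 m; N'_6 = 62·cos51.2° − 4·3.511 = 24.8; c'Δl = 19.31; W sinα = 48.3
Σc'Δl = 91.3 kN/m; ΣN' = 609.8 kN/m; ΣW sinα = 270.1 kN/m
Resisting = 91.3 + 609.8·tan35.4° = 91.3 + 433.3 = 524.7 kN/m
FS = 524.7 / 270.1 = 1.942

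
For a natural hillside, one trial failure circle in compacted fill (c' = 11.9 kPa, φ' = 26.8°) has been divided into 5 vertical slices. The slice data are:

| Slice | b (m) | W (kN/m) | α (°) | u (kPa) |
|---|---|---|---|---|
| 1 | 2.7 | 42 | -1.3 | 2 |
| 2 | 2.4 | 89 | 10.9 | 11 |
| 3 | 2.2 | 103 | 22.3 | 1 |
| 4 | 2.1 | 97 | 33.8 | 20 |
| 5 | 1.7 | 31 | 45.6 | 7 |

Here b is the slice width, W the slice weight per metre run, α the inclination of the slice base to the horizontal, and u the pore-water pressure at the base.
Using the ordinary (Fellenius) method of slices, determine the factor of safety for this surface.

Ordinary method of slices: FS = Σ[c'·Δl_i + (W_i cosα_i − u_i·Δl_i)·tanφ'] / Σ W_i sinα_i, with Δl_i = b_i / cosα_i.
Slice 1: Δl = 2.7/cos(-1.3°) = 2.701 m; N'_1 = 42·cos(-1.3°) − 2·2.701 = 36.6; c'Δl = 32.14; W sinα = -1.0
Slice 2: Δl = 2.4/cos10.9° = 2.444 m; N'_2 = 89·cos10.9° − 11·2.444 = 60.5; c'Δl = 29.08; W sinα = 16.8
Slice 3: Δl = 2.2/cos22.3° = 2.378 m; N'_3 = 103·cos22.3° − 1·2.378 = 92.9; c'Δl = 28.30; W sinα = 39.1
Slice 4: Δl = 2.1/cos33.8° = 2.527 m; N'_4 = 97·cos33.8° − 20·2.527 = 30.1; c'Δl = 30.07; W sinα = 54.0
Slice 5: Δl = 1.7/cos45.6° = 2.430 m; N'_5 = 31·cos45.6° − 7·2.430 = 4.7; c'Δl = 28.91; W sinα = 22.1
Σc'Δl = 148.5 kN/m; ΣN' = 224.8 kN/m; ΣW sinα = 131.1 kN/m
Resisting = 148.5 + 224.8·tan26.8° = 148.5 + 113.5 = 262.0 kN/m
FS = 262.0 / 131.1 = 1.999

FS = 2.00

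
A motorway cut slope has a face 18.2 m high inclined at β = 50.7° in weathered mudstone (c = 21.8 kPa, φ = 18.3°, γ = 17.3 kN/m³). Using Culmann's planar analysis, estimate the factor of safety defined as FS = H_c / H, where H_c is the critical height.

H_c = (4c/γ) · sinβ cosφ / [1 − cos(β − φ)]
    = (4·21.8/17.3) · sin50.7°·cos18.3° / [1 − cos32.4°]
    = 5.040 · 0.7347 / 0.1557 = 23.79 m
FS = H_c / H = 23.79 / 18.2 = 1.307

FS = 1.31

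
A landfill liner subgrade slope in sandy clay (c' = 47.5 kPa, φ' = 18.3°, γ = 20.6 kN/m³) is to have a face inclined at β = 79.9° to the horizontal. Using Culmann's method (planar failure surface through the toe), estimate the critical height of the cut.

H_c = 16.44 m

Culmann's analysis gives the critical failure plane at α_cr = (β + φ')/2 = (79.9 + 18.3)/2 = 49.1°, and the critical height
H_c = (4c'/γ) · sinβ cosφ' / [1 − cos(β − φ')]
    = (4·47.5/20.6) · sin79.9°·cos18.3° / [1 − cos(61.6°)]
    = 9.223 · 0.9845·0.9494 / [1 − 0.4756]
    = 9.223 · 0.9347 / 0.5244
    = 16.44 m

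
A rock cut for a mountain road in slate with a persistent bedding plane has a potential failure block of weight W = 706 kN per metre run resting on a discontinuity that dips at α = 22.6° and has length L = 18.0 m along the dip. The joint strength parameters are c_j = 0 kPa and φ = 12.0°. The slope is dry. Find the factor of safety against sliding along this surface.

FS = 0.51

Resolving the block weight along and normal to the plane and applying the Mohr–Coulomb strength on the joint:
N' = W cosα = 706·cos22.6° = 651.8 kN/m
Driving force T = W sinα = 706·sin22.6° = 271.3 kN/m
Resisting force R = c_j·L + N'·tanφ = 0·18.0 + 651.8·tan12.0° = 0.0 + 138.5 = 138.5 kN/m
FS = R / T = 138.5 / 271.3 = 0.511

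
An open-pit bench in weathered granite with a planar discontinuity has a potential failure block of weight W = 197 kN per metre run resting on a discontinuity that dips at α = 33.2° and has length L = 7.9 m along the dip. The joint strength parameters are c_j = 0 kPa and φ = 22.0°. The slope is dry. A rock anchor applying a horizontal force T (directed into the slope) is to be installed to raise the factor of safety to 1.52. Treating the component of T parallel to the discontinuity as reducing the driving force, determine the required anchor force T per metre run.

Resolving forces along and normal to the sliding plane, with the horizontal anchor force T adding T·sinα to the effective normal force and T·cosα acting up the plane against the driving force:
FS = [c_jL + (W cosα + T sinα) tanφ] / [W sinα − T cosα]
Without the anchor: N' = 164.8 kN/m, driving T_d = 107.9 kN/m, resisting R = 0·7.9 + 164.8·tan22.0° = 66.6 kN/m, FS = 0.62.
Setting FS = 1.52 and solving for T:
1.52·(107.9 − T cos33.2°) = 66.6 + T sin33.2°·tan22.0°
T·(sin33.2°·tan22.0° + 1.52·cos33.2°) = 1.52·107.9 − 66.6
T·(0.5476·0.4040 + 1.52·0.8368) = 164.0 − 66.6 = 97.4
T·1.4931 = 97.4
T = 65.2 kN/m

T = 65 kN/m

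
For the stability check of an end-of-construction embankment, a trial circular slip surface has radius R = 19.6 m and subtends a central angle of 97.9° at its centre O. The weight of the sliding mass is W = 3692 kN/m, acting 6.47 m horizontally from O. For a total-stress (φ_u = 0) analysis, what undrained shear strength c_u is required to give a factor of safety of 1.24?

FS = c_u·L_a·R / (W·d), so c_u = FS·W·d / (L_a·R).
Arc length L_a = R·θ = 19.6·(97.9°·π/180) = 19.6·1.7087 = 33.49 m
c_u = 1.24·3692·6.47 / (33.49·19.6) = 29620.2 / 656.41 = 45.12 kPa

c_u = 45.1 kPa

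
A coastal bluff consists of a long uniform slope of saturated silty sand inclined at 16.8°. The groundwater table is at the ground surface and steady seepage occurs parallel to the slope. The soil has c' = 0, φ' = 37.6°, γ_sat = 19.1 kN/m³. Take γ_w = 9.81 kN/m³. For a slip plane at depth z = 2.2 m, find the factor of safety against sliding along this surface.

FS = 1.24

With seepage parallel to the slope and the water table at the surface, the effective normal stress on the slip plane uses the buoyant unit weight γ' = γ_sat − γ_w while the driving shear stress uses γ_sat:
FS = [c' + γ' z cos²β tanφ'] / [γ_sat z sinβ cosβ]
(For c' = 0 this reduces to FS = (γ'/γ_sat)·tanφ'/tanβ.)
γ' = 19.1 − 9.81 = 9.29 kN/m³
Numerator = 0.0 + 9.29·2.2·cos²16.8°·tan37.6° = 0.0 + 9.29·2.2·0.9165·0.7701 = 14.425 kPa
Denominator = 19.1·2.2·sin16.8°·cos16.8° = 19.1·2.2·0.2890·0.9573 = 11.627 kPa
FS = 14.425 / 11.627 = 1.241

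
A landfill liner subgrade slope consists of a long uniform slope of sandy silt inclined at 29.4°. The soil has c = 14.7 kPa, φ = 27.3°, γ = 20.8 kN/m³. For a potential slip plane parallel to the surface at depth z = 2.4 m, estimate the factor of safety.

FS = 1.60

For an infinite slope with a slip plane parallel to the surface (no pore pressure): FS = [c + γz cos²β tanφ] / [γz sinβ cosβ].
γz = 20.8·2.4 = 49.92 kN/m²
Numerator = 14.7 + 49.92·cos²29.4°·tan27.3° = 14.7 + 49.92·0.7590·0.5161 = 34.256 kPa
Denominator = 49.92·sin29.4°·cos29.4° = 49.92·0.4909·0.8712 = 21.350 kPa
FS = 34.256 / 21.350 = 1.605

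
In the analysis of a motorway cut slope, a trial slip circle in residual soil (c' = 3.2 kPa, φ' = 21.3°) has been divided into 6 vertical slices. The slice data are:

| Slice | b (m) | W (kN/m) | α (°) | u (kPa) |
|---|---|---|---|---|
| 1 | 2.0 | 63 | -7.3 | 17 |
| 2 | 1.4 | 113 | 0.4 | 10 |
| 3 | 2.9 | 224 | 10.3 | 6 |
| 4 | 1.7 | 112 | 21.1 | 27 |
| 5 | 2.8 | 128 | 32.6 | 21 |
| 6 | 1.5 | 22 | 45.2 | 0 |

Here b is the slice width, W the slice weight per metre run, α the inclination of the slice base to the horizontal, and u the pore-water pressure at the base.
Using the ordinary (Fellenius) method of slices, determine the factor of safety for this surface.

FS = 1.36

Ordinary method of slices: FS = Σ[c'·Δl_i + (W_i cosα_i − u_i·Δl_i)·tanφ'] / Σ W_i sinα_i, with Δl_i = b_i / cosα_i.
Slice 1: Δl = 2.0/cos(-7.3°) = 2.016 m; N'_1 = 63·cos(-7.3°) − 17·2.016 = 28.2; c'Δl = 6.45; W sinα = -8.0
Slice 2: Δl = 1.4/cos0.4° = 1.400 m; N'_2 = 113·cos0.4° − 10·1.400 = 99.0; c'Δl = 4.48; W sinα = 0.8
Slice 3: Δl = 2.9/cos10.3° = 2.947 m; N'_3 = 224·cos10.3° − 6·2.947 = 202.7; c'Δl = 9.43; W sinα = 40.1
Slice 4: Δl = 1.7/cos21.1° = 1.822 m; N'_4 = 112·cos21.1° − 27·1.822 = 55.3; c'Δl = 5.83; W sinα = 40.3
Slice 5: Δl = 2.8/cos32.6° = 3.324 m; N'_5 = 128·cos32.6° − 21·3.324 = 38.0; c'Δl = 10.64; W sinα = 69.0
Slice 6: Δl = 1.5/cos45.2° = 2.129 m; N'_6 = 22·cos45.2° − 0·2.129 = 15.5; c'Δl = 6.81; W sinα = 15.6
Σc'Δl = 43.6 kN/m; ΣN' = 438.7 kN/m; ΣW sinα = 157.7 kN/m
Resisting = 43.6 + 438.7·tan21.3° = 43.6 + 171.1 = 214.7 kN/m
FS = 214.7 / 157.7 = 1.361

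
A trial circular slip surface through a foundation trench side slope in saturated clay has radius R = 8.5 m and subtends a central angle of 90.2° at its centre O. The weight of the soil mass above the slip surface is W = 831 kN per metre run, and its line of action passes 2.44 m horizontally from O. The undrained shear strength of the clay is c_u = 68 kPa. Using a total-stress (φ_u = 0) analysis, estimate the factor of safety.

Taking moments about the centre O, the resisting moment is provided by the undrained shear strength acting along the arc:
Arc length L_a = R·θ = 8.5·(90.2°·π/180) = 8.5·1.5743 = 13.38 m
M_R = c_u·L_a·R = 68·13.38·8.5 = 7734.5 kN·m/m
M_D = W·d = 831·2.44 = 2027.6 kN·m/m
FS = M_R / M_D = 7734.5 / 2027.6 = 3.815

FS = 3.81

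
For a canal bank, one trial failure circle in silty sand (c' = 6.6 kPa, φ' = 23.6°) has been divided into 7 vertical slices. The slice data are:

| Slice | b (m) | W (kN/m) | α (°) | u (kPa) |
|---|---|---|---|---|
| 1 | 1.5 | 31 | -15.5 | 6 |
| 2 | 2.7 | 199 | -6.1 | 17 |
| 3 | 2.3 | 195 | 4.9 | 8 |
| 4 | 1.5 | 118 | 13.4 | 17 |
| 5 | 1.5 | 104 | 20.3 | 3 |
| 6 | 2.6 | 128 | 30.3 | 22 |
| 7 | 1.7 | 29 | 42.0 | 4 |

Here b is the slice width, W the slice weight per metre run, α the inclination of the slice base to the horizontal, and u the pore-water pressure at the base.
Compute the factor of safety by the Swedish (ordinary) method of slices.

FS = 2.64

Ordinary method of slices: FS = Σ[c'·Δl_i + (W_i cosα_i − u_i·Δl_i)·tanφ'] / Σ W_i sinα_i, with Δl_i = b_i / cosα_i.
Slice 1: Δl = 1.5/cos(-15.5°) = 1.557 m; N'_1 = 31·cos(-15.5°) − 6·1.557 = 20.5; c'Δl = 10.27; W sinα = -8.3
Slice 2: Δl = 2.7/cos(-6.1°) = 2.715 m; N'_2 = 199·cos(-6.1°) − 17·2.715 = 151.7; c'Δl = 17.92; W sinα = -21.1
Slice 3: Δl = 2.3/cos4.9° = 2.308 m; N'_3 = 195·cos4.9° − 8·2.308 = 175.8; c'Δl = 15.24; W sinα = 16.7
Slice 4: Δl = 1.5/cos13.4° = 1.542 m; N'_4 = 118·cos13.4° − 17·1.542 = 88.6; c'Δl = 10.18; W sinα = 27.3
Slice 5: Δl = 1.5/cos20.3° = 1.599 m; N'_5 = 104·cos20.3° − 3·1.599 = 92.7; c'Δl = 10.56; W sinα = 36.1
Slice 6: Δl = 2.6/cos30.3° = 3.011 m; N'_6 = 128·cos30.3° − 22·3.011 = 44.3; c'Δl = 19.88; W sinα = 64.6
Slice 7: Δl = 1.7/cos42.0° = 2.288 m; N'_7 = 29·cos42.0° − 4·2.288 = 12.4; c'Δl = 15.10; W sinα = 19.4
Σc'Δl = 99.1 kN/m; ΣN' = 586.0 kN/m; ΣW sinα = 134.6 kN/m
Resisting = 99.1 + 586.0·tan23.6° = 99.1 + 256.0 = 355.2 kN/m
FS = 355.2 / 134.6 = 2.638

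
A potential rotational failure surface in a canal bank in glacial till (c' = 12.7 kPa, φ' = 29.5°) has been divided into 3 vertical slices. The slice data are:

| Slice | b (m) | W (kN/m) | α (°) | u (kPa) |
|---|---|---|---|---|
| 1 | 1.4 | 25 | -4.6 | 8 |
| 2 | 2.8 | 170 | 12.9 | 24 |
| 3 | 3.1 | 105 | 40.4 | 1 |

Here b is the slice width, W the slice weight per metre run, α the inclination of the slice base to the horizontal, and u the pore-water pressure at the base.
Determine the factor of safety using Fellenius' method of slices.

Ordinary method of slices: FS = Σ[c'·Δl_i + (W_i cosα_i − u_i·Δl_i)·tanφ'] / Σ W_i sinα_i, with Δl_i = b_i / cosα_i.
Slice 1: Δl = 1.4/cos(-4.6°) = 1.405 m; N'_1 = 25·cos(-4.6°) − 8·1.405 = 13.7; c'Δl = 17.84; W sinα = -2.0
Slice 2: Δl = 2.8/cos12.9° = 2.872 m; N'_2 = 170·cos12.9° − 24·2.872 = 96.8; c'Δl = 36.48; W sinα = 38.0
Slice 3: Δl = 3.1/cos40.4° = 4.071 m; N'_3 = 105·cos40.4° − 1·4.071 = 75.9; c'Δl = 51.70; W sinα = 68.1
Σc'Δl = 106.0 kN/m; ΣN' = 186.3 kN/m; ΣW sinα = 104.0 kN/m
Resisting = 106.0 + 186.3·tan29.5° = 106.0 + 105.4 = 211.4 kN/m
FS = 211.4 / 104.0 = 2.033

FS = 2.03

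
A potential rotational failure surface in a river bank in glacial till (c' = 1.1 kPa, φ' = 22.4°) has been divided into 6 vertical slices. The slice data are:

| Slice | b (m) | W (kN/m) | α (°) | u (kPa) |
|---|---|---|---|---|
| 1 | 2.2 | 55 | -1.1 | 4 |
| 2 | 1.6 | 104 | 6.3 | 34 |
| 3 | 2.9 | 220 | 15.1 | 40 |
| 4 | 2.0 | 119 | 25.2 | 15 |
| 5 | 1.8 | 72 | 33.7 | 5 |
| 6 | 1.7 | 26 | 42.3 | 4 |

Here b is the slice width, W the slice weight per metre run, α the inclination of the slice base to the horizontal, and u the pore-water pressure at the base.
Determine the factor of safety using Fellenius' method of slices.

FS = 0.84

Ordinary method of slices: FS = Σ[c'·Δl_i + (W_i cosα_i − u_i·Δl_i)·tanφ'] / Σ W_i sinα_i, with Δl_i = b_i / cosα_i.
Slice 1: Δl = 2.2/cos(-1.1°) = 2.200 m; N'_1 = 55·cos(-1.1°) − 4·2.200 = 46.2; c'Δl = 2.42; W sinα = -1.1
Slice 2: Δl = 1.6/cos6.3° = 1.610 m; N'_2 = 104·cos6.3° − 34·1.610 = 48.6; c'Δl = 1.77; W sinα = 11.4
Slice 3: Δl = 2.9/cos15.1° = 3.004 m; N'_3 = 220·cos15.1° − 40·3.004 = 92.3; c'Δl = 3.30; W sinα = 57.3
Slice 4: Δl = 2.0/cos25.2° = 2.210 m; N'_4 = 119·cos25.2° − 15·2.210 = 74.5; c'Δl = 2.43; W sinα = 50.7
Slice 5: Δl = 1.8/cos33.7° = 2.164 m; N'_5 = 72·cos33.7° − 5·2.164 = 49.1; c'Δl = 2.38; W sinα = 39.9
Slice 6: Δl = 1.7/cos42.3° = 2.298 m; N'_6 = 26·cos42.3° − 4·2.298 = 10.0; c'Δl = 2.53; W sinα = 17.5
Σc'Δl = 14.8 kN/m; ΣN' = 320.7 kN/m; ΣW sinα = 175.8 kN/m
Resisting = 14.8 + 320.7·tan22.4° = 14.8 + 132.2 = 147.0 kN/m
FS = 147.0 / 175.8 = 0.836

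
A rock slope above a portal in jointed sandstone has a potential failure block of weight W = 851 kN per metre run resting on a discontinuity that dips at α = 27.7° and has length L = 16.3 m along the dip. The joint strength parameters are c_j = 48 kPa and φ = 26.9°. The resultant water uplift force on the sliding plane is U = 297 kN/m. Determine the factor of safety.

FS = 2.56

Resolving the block weight along and normal to the plane and applying the Mohr–Coulomb strength on the joint:
N' = W cosα − U = 851·cos27.7° − 297 = 456.5 kN/m
Driving force T = W sinα = 851·sin27.7° = 395.6 kN/m
Resisting force R = c_j·L + N'·tanφ = 48·16.3 + 456.5·tan26.9° = 782.4 + 231.6 = 1014.0 kN/m
FS = R / T = 1014.0 / 395.6 = 2.563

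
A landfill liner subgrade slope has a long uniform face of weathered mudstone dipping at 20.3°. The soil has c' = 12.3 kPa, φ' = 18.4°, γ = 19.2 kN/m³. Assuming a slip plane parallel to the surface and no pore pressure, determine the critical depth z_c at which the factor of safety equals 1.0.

Setting FS = 1.00 in FS = [c' + γz cos²β tanφ'] / [γz sinβ cosβ] and solving for z:
z = c' / [γ cosβ (FS·sinβ − cosβ·tanφ')]
  = 12.3 / [19.2·cos20.3°·(1.00·sin20.3° − cos20.3°·tan18.4°)]
  = 12.3 / [19.2·0.9379·(1.00·0.3469 − 0.9379·0.3327)]
  = 12.3 / 0.6292 = 19.548 m

z_c = 19.55 m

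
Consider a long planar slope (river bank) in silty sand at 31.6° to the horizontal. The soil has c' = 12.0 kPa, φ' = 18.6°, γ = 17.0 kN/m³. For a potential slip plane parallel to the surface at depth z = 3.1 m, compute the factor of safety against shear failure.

FS = 1.06

For an infinite slope with a slip plane parallel to the surface (no pore pressure): FS = [c' + γz cos²β tanφ'] / [γz sinβ cosβ].
γz = 17.0·3.1 = 52.70 kN/m²
Numerator = 12.0 + 52.70·cos²31.6°·tan18.6° = 12.0 + 52.70·0.7254·0.3365 = 24.866 kPa
Denominator = 52.70·sin31.6°·cos31.6° = 52.70·0.5240·0.8517 = 23.520 kPa
FS = 24.866 / 23.520 = 1.057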